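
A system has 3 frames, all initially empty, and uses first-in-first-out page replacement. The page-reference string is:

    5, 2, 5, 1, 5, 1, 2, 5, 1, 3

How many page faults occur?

5: miss, frames {5}
2: miss, frames {5,2}
5: hit
1: miss, frames {5,2,1}
5: hit
1: hit
2: hit
5: hit
1: hit
3: miss, evict 5, frames {2,1,3}
Page faults: 4.

4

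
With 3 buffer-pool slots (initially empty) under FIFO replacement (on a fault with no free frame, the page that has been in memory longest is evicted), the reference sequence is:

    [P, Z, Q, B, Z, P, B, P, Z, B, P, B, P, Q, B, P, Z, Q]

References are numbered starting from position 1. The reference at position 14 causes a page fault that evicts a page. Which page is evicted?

B

pos 1: P -> fault, frames [P]
pos 2: Z -> fault, frames [P, Z]
pos 3: Q -> fault, frames [P, Z, Q]
pos 4: B -> fault, evict P, frames [Z, Q, B]
pos 5: Z -> hit
pos 6: P -> fault, evict Z, frames [Q, B, P]
pos 7: B -> hit
pos 8: P -> hit
pos 9: Z -> fault, evict Q, frames [B, P, Z]
pos 10: B -> hit
pos 11: P -> hit
pos 12: B -> hit
pos 13: P -> hit
pos 14: Q -> fault, evict B, frames [P, Z, Q]
At position 14, page B is evicted.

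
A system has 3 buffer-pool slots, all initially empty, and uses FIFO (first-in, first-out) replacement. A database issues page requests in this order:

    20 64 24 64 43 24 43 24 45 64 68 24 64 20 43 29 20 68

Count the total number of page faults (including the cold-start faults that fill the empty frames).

20: fault, frames [20]
64: fault, frames [20, 64]
24: fault, frames [20, 64, 24]
64: hit
43: fault, evict 20, frames [64, 24, 43]
24: hit
43: hit
24: hit
45: fault, evict 64, frames [24, 43, 45]
64: fault, evict 24, frames [43, 45, 64]
68: fault, evict 43, frames [45, 64, 68]
24: fault, evict 45, frames [64, 68, 24]
64: hit
20: fault, evict 64, frames [68, 24, 20]
43: fault, evict 68, frames [24, 20, 43]
29: fault, evict 24, frames [20, 43, 29]
20: hit
68: fault, evict 20, frames [43, 29, 68]
Page faults: 12.

12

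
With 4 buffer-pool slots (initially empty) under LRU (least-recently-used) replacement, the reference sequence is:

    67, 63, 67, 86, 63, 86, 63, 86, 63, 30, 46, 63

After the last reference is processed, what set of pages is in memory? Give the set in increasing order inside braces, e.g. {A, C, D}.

{30, 46, 63, 86}

67 -> fault, frames (67)
63 -> fault, frames (67 63)
67 -> hit
86 -> fault, frames (63 67 86)
63 -> hit
86 -> hit
63 -> hit
86 -> hit
63 -> hit
30 -> fault, frames (67 86 63 30)
46 -> fault, evict 67, frames (86 63 30 46)
63 -> hit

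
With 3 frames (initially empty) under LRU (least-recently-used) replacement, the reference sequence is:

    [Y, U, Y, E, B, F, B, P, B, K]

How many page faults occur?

Y → fault, frames {Y}
U → fault, frames {Y,U}
Y → hit
E → fault, frames {U,Y,E}
B → fault, evict U, frames {Y,E,B}
F → fault, evict Y, frames {E,B,F}
B → hit
P → fault, evict E, frames {F,B,P}
B → hit
K → fault, evict F, frames {P,B,K}
Page faults: 7.

7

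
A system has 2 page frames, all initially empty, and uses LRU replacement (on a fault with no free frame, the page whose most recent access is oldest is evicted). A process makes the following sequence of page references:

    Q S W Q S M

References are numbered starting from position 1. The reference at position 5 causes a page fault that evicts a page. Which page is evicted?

W

pos 1: Q -> miss, frames (Q)
pos 2: S -> miss, frames (Q S)
pos 3: W -> miss, evict Q, frames (S W)
pos 4: Q -> miss, evict S, frames (W Q)
pos 5: S -> miss, evict W, frames (Q S)
At position 5, page W is evicted.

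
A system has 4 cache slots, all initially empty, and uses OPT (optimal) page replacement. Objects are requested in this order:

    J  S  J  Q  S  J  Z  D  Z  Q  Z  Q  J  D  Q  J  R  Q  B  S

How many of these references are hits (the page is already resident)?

J -> fault, frames [J]
S -> fault, frames [J, S]
J -> hit
Q -> fault, frames [J, S, Q]
S -> hit
J -> hit
Z -> fault, frames [J, S, Q, Z]
D -> fault, evict S, frames [J, Q, Z, D]
Z -> hit
Q -> hit
Z -> hit
Q -> hit
J -> hit
D -> hit
Q -> hit
J -> hit
R -> fault, evict D, frames [J, Q, Z, R]
Q -> hit
B -> fault, evict R, frames [J, Q, Z, B]
S -> fault, evict B, frames [J, Q, Z, S]
Hits: 12.

12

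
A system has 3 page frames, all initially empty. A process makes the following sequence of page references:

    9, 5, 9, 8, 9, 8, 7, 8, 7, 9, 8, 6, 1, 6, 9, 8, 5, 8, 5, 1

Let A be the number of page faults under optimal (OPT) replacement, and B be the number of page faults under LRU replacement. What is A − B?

Under OPT: F F . F . . F . . . . F F . . F F . . . → 8 faults.
Under LRU: F F . F . . F . . . . F F . F F F . . F → 10 faults.
A − B = 8 − 10 = -2.

-2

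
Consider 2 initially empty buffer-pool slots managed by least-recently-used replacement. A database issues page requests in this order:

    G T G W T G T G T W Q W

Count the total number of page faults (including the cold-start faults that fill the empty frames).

7

G -> miss, frames [G]
T -> miss, frames [G, T]
G -> hit
W -> miss, evict T, frames [G, W]
T -> miss, evict G, frames [W, T]
G -> miss, evict W, frames [T, G]
T -> hit
G -> hit
T -> hit
W -> miss, evict G, frames [T, W]
Q -> miss, evict T, frames [W, Q]
W -> hit
Page faults: 7.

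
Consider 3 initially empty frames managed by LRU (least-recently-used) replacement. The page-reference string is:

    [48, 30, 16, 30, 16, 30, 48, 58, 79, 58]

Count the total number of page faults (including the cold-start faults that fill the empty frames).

48 -> fault, frames {48}
30 -> fault, frames {48,30}
16 -> fault, frames {48,30,16}
30 -> hit
16 -> hit
30 -> hit
48 -> hit
58 -> fault, evict 16, frames {30,48,58}
79 -> fault, evict 30, frames {48,58,79}
58 -> hit
Page faults: 5.

5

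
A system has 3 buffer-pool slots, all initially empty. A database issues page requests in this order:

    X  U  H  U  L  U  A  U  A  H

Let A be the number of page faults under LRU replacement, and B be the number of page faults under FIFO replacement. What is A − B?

Under LRU: F F F . F . F . . F → 6 faults.
Under FIFO: F F F . F . F F . F → 7 faults.
A − B = 6 − 7 = -1.

-1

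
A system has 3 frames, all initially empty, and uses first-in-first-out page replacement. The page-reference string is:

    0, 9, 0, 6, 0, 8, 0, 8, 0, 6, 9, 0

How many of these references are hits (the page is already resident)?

0 → miss, frames {0}
9 → miss, frames {0,9}
0 → hit
6 → miss, frames {0,9,6}
0 → hit
8 → miss, evict 0, frames {9,6,8}
0 → miss, evict 9, frames {6,8,0}
8 → hit
0 → hit
6 → hit
9 → miss, evict 6, frames {8,0,9}
0 → hit
Hits: 6.

6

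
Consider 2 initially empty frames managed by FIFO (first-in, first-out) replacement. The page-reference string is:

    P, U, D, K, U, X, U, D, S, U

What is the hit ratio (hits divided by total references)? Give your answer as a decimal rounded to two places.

P → fault, frames [P]
U → fault, frames [P, U]
D → fault, evict P, frames [U, D]
K → fault, evict U, frames [D, K]
U → fault, evict D, frames [K, U]
X → fault, evict K, frames [U, X]
U → hit
D → fault, evict U, frames [X, D]
S → fault, evict X, frames [D, S]
U → fault, evict D, frames [S, U]
Hits: 1 of 10 references → 1/10 = 0.1000.

0.10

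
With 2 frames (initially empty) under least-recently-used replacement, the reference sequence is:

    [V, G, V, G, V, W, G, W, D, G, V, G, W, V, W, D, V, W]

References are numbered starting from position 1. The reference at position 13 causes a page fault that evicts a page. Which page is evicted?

pos 1: V → miss, frames (V)
pos 2: G → miss, frames (V G)
pos 3: V → hit
pos 4: G → hit
pos 5: V → hit
pos 6: W → miss, evict G, frames (V W)
pos 7: G → miss, evict V, frames (W G)
pos 8: W → hit
pos 9: D → miss, evict G, frames (W D)
pos 10: G → miss, evict W, frames (D G)
pos 11: V → miss, evict D, frames (G V)
pos 12: G → hit
pos 13: W → miss, evict V, frames (G W)
At position 13, page V is evicted.

V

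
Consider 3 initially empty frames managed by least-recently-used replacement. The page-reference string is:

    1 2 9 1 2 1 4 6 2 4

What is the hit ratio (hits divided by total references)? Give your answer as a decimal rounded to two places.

0.40

1 → miss, frames {1}
2 → miss, frames {1,2}
9 → miss, frames {1,2,9}
1 → hit
2 → hit
1 → hit
4 → miss, evict 9, frames {2,1,4}
6 → miss, evict 2, frames {1,4,6}
2 → miss, evict 1, frames {4,6,2}
4 → hit
Hits: 4 of 10 references → 4/10 = 0.4000.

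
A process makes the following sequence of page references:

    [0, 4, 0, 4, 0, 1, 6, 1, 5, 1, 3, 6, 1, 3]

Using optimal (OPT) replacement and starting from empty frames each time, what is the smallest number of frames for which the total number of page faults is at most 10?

2

f=1: 14 faults
f=2: 8 faults
f=3: 6 faults
f=4: 6 faults
f=5: 6 faults
f=6: 6 faults
Smallest f with faults ≤ 10 is 2.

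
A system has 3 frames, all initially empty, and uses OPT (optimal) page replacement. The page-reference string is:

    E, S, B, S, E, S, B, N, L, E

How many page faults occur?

E → fault, frames [E]
S → fault, frames [E, S]
B → fault, frames [E, S, B]
S → hit
E → hit
S → hit
B → hit
N → fault, evict B, frames [E, S, N]
L → fault, evict N, frames [E, S, L]
E → hit
Page faults: 5.

5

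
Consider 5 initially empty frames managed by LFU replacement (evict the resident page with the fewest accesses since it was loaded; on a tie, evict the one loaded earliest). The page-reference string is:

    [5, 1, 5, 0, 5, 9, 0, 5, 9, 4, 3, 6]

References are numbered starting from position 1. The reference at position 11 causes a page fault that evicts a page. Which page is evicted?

1

pos 1: 5: miss, frames {5}
pos 2: 1: miss, frames {5,1}
pos 3: 5: hit
pos 4: 0: miss, frames {5,1,0}
pos 5: 5: hit
pos 6: 9: miss, frames {5,1,0,9}
pos 7: 0: hit
pos 8: 5: hit
pos 9: 9: hit
pos 10: 4: miss, frames {5,1,0,9,4}
pos 11: 3: miss, evict 1, frames {5,0,9,4,3}
At position 11, page 1 is evicted.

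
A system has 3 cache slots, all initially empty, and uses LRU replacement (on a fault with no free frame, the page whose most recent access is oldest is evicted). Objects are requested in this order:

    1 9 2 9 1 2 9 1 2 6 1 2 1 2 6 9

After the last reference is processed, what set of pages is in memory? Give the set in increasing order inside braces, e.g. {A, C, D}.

1 → fault, frames [1]
9 → fault, frames [1, 9]
2 → fault, frames [1, 9, 2]
9 → hit
1 → hit
2 → hit
9 → hit
1 → hit
2 → hit
6 → fault, evict 9, frames [1, 2, 6]
1 → hit
2 → hit
1 → hit
2 → hit
6 → hit
9 → fault, evict 1, frames [2, 6, 9]

{2, 6, 9}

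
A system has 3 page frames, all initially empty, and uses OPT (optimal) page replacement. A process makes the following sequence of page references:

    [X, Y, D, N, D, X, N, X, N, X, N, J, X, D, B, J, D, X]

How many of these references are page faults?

7

X: fault, frames [X]
Y: fault, frames [X, Y]
D: fault, frames [X, Y, D]
N: fault, evict Y, frames [X, D, N]
D: hit
X: hit
N: hit
X: hit
N: hit
X: hit
N: hit
J: fault, evict N, frames [X, D, J]
X: hit
D: hit
B: fault, evict X, frames [D, J, B]
J: hit
D: hit
X: fault, evict B, frames [D, J, X]
Page faults: 7.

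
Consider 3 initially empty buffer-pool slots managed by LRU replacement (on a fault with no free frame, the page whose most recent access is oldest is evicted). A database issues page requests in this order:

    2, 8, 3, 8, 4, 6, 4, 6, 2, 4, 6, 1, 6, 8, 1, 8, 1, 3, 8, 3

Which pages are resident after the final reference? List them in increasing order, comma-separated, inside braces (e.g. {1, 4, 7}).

2: fault, frames [2]
8: fault, frames [2, 8]
3: fault, frames [2, 8, 3]
8: hit
4: fault, evict 2, frames [3, 8, 4]
6: fault, evict 3, frames [8, 4, 6]
4: hit
6: hit
2: fault, evict 8, frames [4, 6, 2]
4: hit
6: hit
1: fault, evict 2, frames [4, 6, 1]
6: hit
8: fault, evict 4, frames [1, 6, 8]
1: hit
8: hit
1: hit
3: fault, evict 6, frames [8, 1, 3]
8: hit
3: hit

{1, 3, 8}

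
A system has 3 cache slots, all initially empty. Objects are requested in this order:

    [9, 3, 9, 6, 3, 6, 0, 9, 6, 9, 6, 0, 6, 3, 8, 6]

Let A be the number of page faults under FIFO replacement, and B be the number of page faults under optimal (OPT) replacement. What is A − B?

2

Under FIFO: F F . F . . F F . . . . . F F F → 8 faults.
Under OPT: F F . F . . F . . . . . . F F . → 6 faults.
A − B = 8 − 6 = 2.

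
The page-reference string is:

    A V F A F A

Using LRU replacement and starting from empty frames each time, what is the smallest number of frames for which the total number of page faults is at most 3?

f=1: 6 faults
f=2: 4 faults
f=3: 3 faults
Smallest f with faults ≤ 3 is 3.

3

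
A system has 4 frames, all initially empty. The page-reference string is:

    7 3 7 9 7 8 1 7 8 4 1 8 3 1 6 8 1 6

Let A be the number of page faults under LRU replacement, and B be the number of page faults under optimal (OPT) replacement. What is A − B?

1

Under LRU: F F . F . F F . . F . . F . F . . . → 8 faults.
Under OPT: F F . F . F F . . F . . . . F . . . → 7 faults.
A − B = 8 − 7 = 1.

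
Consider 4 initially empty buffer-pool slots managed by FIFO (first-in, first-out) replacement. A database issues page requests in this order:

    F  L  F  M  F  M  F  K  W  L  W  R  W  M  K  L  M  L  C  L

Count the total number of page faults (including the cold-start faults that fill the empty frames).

9

F → miss, frames [F]
L → miss, frames [F, L]
F → hit
M → miss, frames [F, L, M]
F → hit
M → hit
F → hit
K → miss, frames [F, L, M, K]
W → miss, evict F, frames [L, M, K, W]
L → hit
W → hit
R → miss, evict L, frames [M, K, W, R]
W → hit
M → hit
K → hit
L → miss, evict M, frames [K, W, R, L]
M → miss, evict K, frames [W, R, L, M]
L → hit
C → miss, evict W, frames [R, L, M, C]
L → hit
Page faults: 9.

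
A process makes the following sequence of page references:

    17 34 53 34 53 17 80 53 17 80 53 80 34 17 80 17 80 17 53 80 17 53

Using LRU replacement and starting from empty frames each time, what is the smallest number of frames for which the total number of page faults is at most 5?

4

f=1: 22 faults
f=2: 16 faults
f=3: 7 faults
f=4: 4 faults
Smallest f with faults ≤ 5 is 4.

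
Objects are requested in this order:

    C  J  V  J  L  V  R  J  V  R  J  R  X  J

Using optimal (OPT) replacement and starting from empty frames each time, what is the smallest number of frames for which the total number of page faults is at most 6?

3

f=1: 14 faults
f=2: 8 faults
f=3: 6 faults
f=4: 6 faults
f=5: 6 faults
f=6: 6 faults
Smallest f with faults ≤ 6 is 3.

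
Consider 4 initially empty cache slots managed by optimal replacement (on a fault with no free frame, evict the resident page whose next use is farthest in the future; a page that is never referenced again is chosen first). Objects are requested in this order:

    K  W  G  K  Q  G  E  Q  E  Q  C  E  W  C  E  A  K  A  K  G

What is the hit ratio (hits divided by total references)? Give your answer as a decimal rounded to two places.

K -> fault, frames (K)
W -> fault, frames (K W)
G -> fault, frames (K W G)
K -> hit
Q -> fault, frames (K W G Q)
G -> hit
E -> fault, evict G, frames (K W Q E)
Q -> hit
E -> hit
Q -> hit
C -> fault, evict Q, frames (K W E C)
E -> hit
W -> hit
C -> hit
E -> hit
A -> fault, evict C, frames (K W E A)
K -> hit
A -> hit
K -> hit
G -> fault, evict A, frames (K W E G)
Hits: 12 of 20 references → 12/20 = 0.6000.

0.60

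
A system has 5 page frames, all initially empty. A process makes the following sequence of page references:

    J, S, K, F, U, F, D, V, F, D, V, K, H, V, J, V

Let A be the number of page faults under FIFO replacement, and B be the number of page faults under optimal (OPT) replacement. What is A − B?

1

Under FIFO: F F F F F . F F . . . . F . F . → 9 faults.
Under OPT: F F F F F . F F . . . . F . . . → 8 faults.
A − B = 9 − 8 = 1.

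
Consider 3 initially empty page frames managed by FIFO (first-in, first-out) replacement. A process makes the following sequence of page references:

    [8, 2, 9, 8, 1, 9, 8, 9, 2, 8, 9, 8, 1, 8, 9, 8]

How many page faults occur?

8: miss, frames [8]
2: miss, frames [8, 2]
9: miss, frames [8, 2, 9]
8: hit
1: miss, evict 8, frames [2, 9, 1]
9: hit
8: miss, evict 2, frames [9, 1, 8]
9: hit
2: miss, evict 9, frames [1, 8, 2]
8: hit
9: miss, evict 1, frames [8, 2, 9]
8: hit
1: miss, evict 8, frames [2, 9, 1]
8: miss, evict 2, frames [9, 1, 8]
9: hit
8: hit
Page faults: 9.

9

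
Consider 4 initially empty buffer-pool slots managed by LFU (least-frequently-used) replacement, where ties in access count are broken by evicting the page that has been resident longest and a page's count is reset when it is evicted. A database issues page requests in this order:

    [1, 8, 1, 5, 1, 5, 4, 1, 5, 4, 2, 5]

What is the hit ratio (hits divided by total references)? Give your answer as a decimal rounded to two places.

1 -> miss, frames [1]
8 -> miss, frames [1, 8]
1 -> hit
5 -> miss, frames [1, 8, 5]
1 -> hit
5 -> hit
4 -> miss, frames [1, 8, 5, 4]
1 -> hit
5 -> hit
4 -> hit
2 -> miss, evict 8, frames [1, 5, 4, 2]
5 -> hit
Hits: 7 of 12 references → 7/12 = 0.5833.

0.58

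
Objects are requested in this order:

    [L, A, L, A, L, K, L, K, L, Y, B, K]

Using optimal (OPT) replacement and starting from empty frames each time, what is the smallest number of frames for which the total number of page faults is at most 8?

f=1: 12 faults
f=2: 5 faults
f=3: 5 faults
f=4: 5 faults
f=5: 5 faults
Smallest f with faults ≤ 8 is 2.

2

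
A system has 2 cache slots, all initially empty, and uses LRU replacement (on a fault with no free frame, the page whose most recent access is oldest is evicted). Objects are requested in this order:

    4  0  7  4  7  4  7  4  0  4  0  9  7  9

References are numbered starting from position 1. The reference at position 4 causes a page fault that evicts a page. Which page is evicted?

pos 1: 4: miss, frames [4]
pos 2: 0: miss, frames [4, 0]
pos 3: 7: miss, evict 4, frames [0, 7]
pos 4: 4: miss, evict 0, frames [7, 4]
At position 4, page 0 is evicted.

0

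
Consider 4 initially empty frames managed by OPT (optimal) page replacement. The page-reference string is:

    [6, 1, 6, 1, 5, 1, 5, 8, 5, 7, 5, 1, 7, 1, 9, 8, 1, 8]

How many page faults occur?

6: fault, frames {6}
1: fault, frames {6,1}
6: hit
1: hit
5: fault, frames {6,1,5}
1: hit
5: hit
8: fault, frames {6,1,5,8}
5: hit
7: fault, evict 6, frames {1,5,8,7}
5: hit
1: hit
7: hit
1: hit
9: fault, evict 7, frames {1,5,8,9}
8: hit
1: hit
8: hit
Page faults: 6.

6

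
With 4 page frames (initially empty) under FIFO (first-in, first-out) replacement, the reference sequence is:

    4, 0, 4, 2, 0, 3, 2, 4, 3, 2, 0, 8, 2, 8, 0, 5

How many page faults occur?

6

4 -> miss, frames {4}
0 -> miss, frames {4,0}
4 -> hit
2 -> miss, frames {4,0,2}
0 -> hit
3 -> miss, frames {4,0,2,3}
2 -> hit
4 -> hit
3 -> hit
2 -> hit
0 -> hit
8 -> miss, evict 4, frames {0,2,3,8}
2 -> hit
8 -> hit
0 -> hit
5 -> miss, evict 0, frames {2,3,8,5}
Page faults: 6.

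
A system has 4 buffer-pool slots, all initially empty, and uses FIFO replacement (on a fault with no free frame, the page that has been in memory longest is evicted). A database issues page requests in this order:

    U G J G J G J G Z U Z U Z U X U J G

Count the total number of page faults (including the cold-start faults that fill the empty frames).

U: fault, frames [U]
G: fault, frames [U, G]
J: fault, frames [U, G, J]
G: hit
J: hit
G: hit
J: hit
G: hit
Z: fault, frames [U, G, J, Z]
U: hit
Z: hit
U: hit
Z: hit
U: hit
X: fault, evict U, frames [G, J, Z, X]
U: fault, evict G, frames [J, Z, X, U]
J: hit
G: fault, evict J, frames [Z, X, U, G]
Page faults: 7.

7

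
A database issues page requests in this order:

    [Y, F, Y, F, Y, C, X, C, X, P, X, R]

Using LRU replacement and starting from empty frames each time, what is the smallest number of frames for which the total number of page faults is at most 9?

f=1: 12 faults
f=2: 6 faults
f=3: 6 faults
f=4: 6 faults
f=5: 6 faults
f=6: 6 faults
Smallest f with faults ≤ 9 is 2.

2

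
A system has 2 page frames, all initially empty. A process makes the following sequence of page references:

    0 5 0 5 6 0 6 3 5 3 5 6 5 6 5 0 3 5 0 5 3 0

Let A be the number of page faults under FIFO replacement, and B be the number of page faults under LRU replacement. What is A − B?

-1

Under FIFO: F F . . F F . F F . . F . . . F F F F . F . → 12 faults.
Under LRU: F F . . F F . F F . . F . . . F F F F . F F → 13 faults.
A − B = 12 − 13 = -1.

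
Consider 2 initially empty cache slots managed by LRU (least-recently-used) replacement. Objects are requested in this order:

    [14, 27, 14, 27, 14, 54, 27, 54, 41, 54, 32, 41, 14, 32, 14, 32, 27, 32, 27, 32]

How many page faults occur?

10

14 → fault, frames {14}
27 → fault, frames {14,27}
14 → hit
27 → hit
14 → hit
54 → fault, evict 27, frames {14,54}
27 → fault, evict 14, frames {54,27}
54 → hit
41 → fault, evict 27, frames {54,41}
54 → hit
32 → fault, evict 41, frames {54,32}
41 → fault, evict 54, frames {32,41}
14 → fault, evict 32, frames {41,14}
32 → fault, evict 41, frames {14,32}
14 → hit
32 → hit
27 → fault, evict 14, frames {32,27}
32 → hit
27 → hit
32 → hit
Page faults: 10.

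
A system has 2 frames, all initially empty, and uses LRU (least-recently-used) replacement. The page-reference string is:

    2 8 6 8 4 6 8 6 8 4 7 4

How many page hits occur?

4

2 → fault, frames (2)
8 → fault, frames (2 8)
6 → fault, evict 2, frames (8 6)
8 → hit
4 → fault, evict 6, frames (8 4)
6 → fault, evict 8, frames (4 6)
8 → fault, evict 4, frames (6 8)
6 → hit
8 → hit
4 → fault, evict 6, frames (8 4)
7 → fault, evict 8, frames (4 7)
4 → hit
Hits: 4.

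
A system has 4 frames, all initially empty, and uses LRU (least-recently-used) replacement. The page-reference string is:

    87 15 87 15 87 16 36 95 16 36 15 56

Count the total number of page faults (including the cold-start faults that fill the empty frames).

7

87 -> miss, frames {87}
15 -> miss, frames {87,15}
87 -> hit
15 -> hit
87 -> hit
16 -> miss, frames {15,87,16}
36 -> miss, frames {15,87,16,36}
95 -> miss, evict 15, frames {87,16,36,95}
16 -> hit
36 -> hit
15 -> miss, evict 87, frames {95,16,36,15}
56 -> miss, evict 95, frames {16,36,15,56}
Page faults: 7.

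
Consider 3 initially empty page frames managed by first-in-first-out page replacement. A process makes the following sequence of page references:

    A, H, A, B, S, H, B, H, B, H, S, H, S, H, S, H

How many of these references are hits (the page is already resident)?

A -> miss, frames [A]
H -> miss, frames [A, H]
A -> hit
B -> miss, frames [A, H, B]
S -> miss, evict A, frames [H, B, S]
H -> hit
B -> hit
H -> hit
B -> hit
H -> hit
S -> hit
H -> hit
S -> hit
H -> hit
S -> hit
H -> hit
Hits: 12.

12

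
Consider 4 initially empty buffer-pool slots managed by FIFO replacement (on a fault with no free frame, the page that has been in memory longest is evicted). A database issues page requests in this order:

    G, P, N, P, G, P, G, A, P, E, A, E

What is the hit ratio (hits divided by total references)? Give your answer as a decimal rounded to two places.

G → fault, frames (G)
P → fault, frames (G P)
N → fault, frames (G P N)
P → hit
G → hit
P → hit
G → hit
A → fault, frames (G P N A)
P → hit
E → fault, evict G, frames (P N A E)
A → hit
E → hit
Hits: 7 of 12 references → 7/12 = 0.5833.

0.58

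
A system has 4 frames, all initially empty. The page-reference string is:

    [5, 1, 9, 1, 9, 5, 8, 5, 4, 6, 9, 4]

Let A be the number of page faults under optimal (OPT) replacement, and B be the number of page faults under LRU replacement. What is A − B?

Under OPT: F F F . . . F . F F . . → 6 faults.
Under LRU: F F F . . . F . F F F . → 7 faults.
A − B = 6 − 7 = -1.

-1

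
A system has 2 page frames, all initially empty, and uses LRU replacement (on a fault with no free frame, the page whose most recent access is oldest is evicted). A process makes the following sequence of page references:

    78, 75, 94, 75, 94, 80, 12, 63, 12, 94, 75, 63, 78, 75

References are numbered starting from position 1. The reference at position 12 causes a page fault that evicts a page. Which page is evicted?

pos 1: 78 -> fault, frames [78]
pos 2: 75 -> fault, frames [78, 75]
pos 3: 94 -> fault, evict 78, frames [75, 94]
pos 4: 75 -> hit
pos 5: 94 -> hit
pos 6: 80 -> fault, evict 75, frames [94, 80]
pos 7: 12 -> fault, evict 94, frames [80, 12]
pos 8: 63 -> fault, evict 80, frames [12, 63]
pos 9: 12 -> hit
pos 10: 94 -> fault, evict 63, frames [12, 94]
pos 11: 75 -> fault, evict 12, frames [94, 75]
pos 12: 63 -> fault, evict 94, frames [75, 63]
At position 12, page 94 is evicted.

94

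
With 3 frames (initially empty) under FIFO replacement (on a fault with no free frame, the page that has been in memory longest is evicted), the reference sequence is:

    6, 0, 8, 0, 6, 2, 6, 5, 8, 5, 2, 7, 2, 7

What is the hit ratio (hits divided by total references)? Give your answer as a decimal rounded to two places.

6 → miss, frames (6)
0 → miss, frames (6 0)
8 → miss, frames (6 0 8)
0 → hit
6 → hit
2 → miss, evict 6, frames (0 8 2)
6 → miss, evict 0, frames (8 2 6)
5 → miss, evict 8, frames (2 6 5)
8 → miss, evict 2, frames (6 5 8)
5 → hit
2 → miss, evict 6, frames (5 8 2)
7 → miss, evict 5, frames (8 2 7)
2 → hit
7 → hit
Hits: 5 of 14 references → 5/14 = 0.3571.

0.36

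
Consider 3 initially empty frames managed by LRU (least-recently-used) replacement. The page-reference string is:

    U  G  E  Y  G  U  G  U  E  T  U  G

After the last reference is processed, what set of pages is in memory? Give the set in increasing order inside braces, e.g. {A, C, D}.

{G, T, U}

U: miss, frames (U)
G: miss, frames (U G)
E: miss, frames (U G E)
Y: miss, evict U, frames (G E Y)
G: hit
U: miss, evict E, frames (Y G U)
G: hit
U: hit
E: miss, evict Y, frames (G U E)
T: miss, evict G, frames (U E T)
U: hit
G: miss, evict E, frames (T U G)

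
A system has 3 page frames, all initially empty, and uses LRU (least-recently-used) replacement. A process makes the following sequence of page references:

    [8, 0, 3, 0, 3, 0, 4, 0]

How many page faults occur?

4

8 -> miss, frames (8)
0 -> miss, frames (8 0)
3 -> miss, frames (8 0 3)
0 -> hit
3 -> hit
0 -> hit
4 -> miss, evict 8, frames (3 0 4)
0 -> hit
Page faults: 4.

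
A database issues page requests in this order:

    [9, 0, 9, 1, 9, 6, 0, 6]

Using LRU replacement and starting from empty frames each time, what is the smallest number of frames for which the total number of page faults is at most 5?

f=1: 8 faults
f=2: 5 faults
f=3: 5 faults
f=4: 4 faults
Smallest f with faults ≤ 5 is 2.

2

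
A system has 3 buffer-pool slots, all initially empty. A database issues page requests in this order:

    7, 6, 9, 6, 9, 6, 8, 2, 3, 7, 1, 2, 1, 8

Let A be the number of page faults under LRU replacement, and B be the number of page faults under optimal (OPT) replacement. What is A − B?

Under LRU: F F F . . . F F F F F F . F → 10 faults.
Under OPT: F F F . . . F F F . F . . F → 8 faults.
A − B = 10 − 8 = 2.

2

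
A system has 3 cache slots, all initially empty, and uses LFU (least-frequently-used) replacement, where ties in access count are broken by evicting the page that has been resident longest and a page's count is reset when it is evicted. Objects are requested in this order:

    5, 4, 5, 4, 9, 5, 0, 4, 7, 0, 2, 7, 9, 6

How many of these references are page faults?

10

5: fault, frames [5]
4: fault, frames [5, 4]
5: hit
4: hit
9: fault, frames [5, 4, 9]
5: hit
0: fault, evict 9, frames [5, 4, 0]
4: hit
7: fault, evict 0, frames [5, 4, 7]
0: fault, evict 7, frames [5, 4, 0]
2: fault, evict 0, frames [5, 4, 2]
7: fault, evict 2, frames [5, 4, 7]
9: fault, evict 7, frames [5, 4, 9]
6: fault, evict 9, frames [5, 4, 6]
Page faults: 10.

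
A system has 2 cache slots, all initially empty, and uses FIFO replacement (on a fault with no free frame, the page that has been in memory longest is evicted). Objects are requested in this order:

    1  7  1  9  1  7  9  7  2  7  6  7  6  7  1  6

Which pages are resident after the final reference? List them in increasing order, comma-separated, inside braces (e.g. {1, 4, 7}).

1 → miss, frames {1}
7 → miss, frames {1,7}
1 → hit
9 → miss, evict 1, frames {7,9}
1 → miss, evict 7, frames {9,1}
7 → miss, evict 9, frames {1,7}
9 → miss, evict 1, frames {7,9}
7 → hit
2 → miss, evict 7, frames {9,2}
7 → miss, evict 9, frames {2,7}
6 → miss, evict 2, frames {7,6}
7 → hit
6 → hit
7 → hit
1 → miss, evict 7, frames {6,1}
6 → hit

{1, 6}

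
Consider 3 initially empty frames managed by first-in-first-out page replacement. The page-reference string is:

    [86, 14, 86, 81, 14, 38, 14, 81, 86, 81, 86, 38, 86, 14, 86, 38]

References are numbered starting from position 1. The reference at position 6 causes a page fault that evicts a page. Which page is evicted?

86

pos 1: 86 -> miss, frames (86)
pos 2: 14 -> miss, frames (86 14)
pos 3: 86 -> hit
pos 4: 81 -> miss, frames (86 14 81)
pos 5: 14 -> hit
pos 6: 38 -> miss, evict 86, frames (14 81 38)
At position 6, page 86 is evicted.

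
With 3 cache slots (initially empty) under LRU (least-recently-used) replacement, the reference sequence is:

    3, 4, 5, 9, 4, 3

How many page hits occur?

1

3 → miss, frames (3)
4 → miss, frames (3 4)
5 → miss, frames (3 4 5)
9 → miss, evict 3, frames (4 5 9)
4 → hit
3 → miss, evict 5, frames (9 4 3)
Hits: 1.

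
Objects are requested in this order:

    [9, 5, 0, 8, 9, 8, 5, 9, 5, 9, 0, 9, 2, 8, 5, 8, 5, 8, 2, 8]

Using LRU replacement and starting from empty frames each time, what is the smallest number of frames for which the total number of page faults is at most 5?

5

f=1: 20 faults
f=2: 12 faults
f=3: 10 faults
f=4: 7 faults
f=5: 5 faults
Smallest f with faults ≤ 5 is 5.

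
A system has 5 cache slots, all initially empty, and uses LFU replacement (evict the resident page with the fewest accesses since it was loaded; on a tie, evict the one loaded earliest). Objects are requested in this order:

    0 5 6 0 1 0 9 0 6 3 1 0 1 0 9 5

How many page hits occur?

0 → miss, frames (0)
5 → miss, frames (0 5)
6 → miss, frames (0 5 6)
0 → hit
1 → miss, frames (0 5 6 1)
0 → hit
9 → miss, frames (0 5 6 1 9)
0 → hit
6 → hit
3 → miss, evict 5, frames (0 6 1 9 3)
1 → hit
0 → hit
1 → hit
0 → hit
9 → hit
5 → miss, evict 3, frames (0 6 1 9 5)
Hits: 9.

9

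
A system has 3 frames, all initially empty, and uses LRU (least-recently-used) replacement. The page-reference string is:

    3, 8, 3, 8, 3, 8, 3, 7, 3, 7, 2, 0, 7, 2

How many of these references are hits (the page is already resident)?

9

3 → fault, frames (3)
8 → fault, frames (3 8)
3 → hit
8 → hit
3 → hit
8 → hit
3 → hit
7 → fault, frames (8 3 7)
3 → hit
7 → hit
2 → fault, evict 8, frames (3 7 2)
0 → fault, evict 3, frames (7 2 0)
7 → hit
2 → hit
Hits: 9.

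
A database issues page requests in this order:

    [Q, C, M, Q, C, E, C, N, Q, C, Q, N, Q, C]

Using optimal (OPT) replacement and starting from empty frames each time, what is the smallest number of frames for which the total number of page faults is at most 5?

f=1: 14 faults
f=2: 9 faults
f=3: 5 faults
f=4: 5 faults
f=5: 5 faults
Smallest f with faults ≤ 5 is 3.

3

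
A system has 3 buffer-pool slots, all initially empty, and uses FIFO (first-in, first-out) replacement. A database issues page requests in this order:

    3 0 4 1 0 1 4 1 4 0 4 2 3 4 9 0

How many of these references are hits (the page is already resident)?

7

3 -> miss, frames {3}
0 -> miss, frames {3,0}
4 -> miss, frames {3,0,4}
1 -> miss, evict 3, frames {0,4,1}
0 -> hit
1 -> hit
4 -> hit
1 -> hit
4 -> hit
0 -> hit
4 -> hit
2 -> miss, evict 0, frames {4,1,2}
3 -> miss, evict 4, frames {1,2,3}
4 -> miss, evict 1, frames {2,3,4}
9 -> miss, evict 2, frames {3,4,9}
0 -> miss, evict 3, frames {4,9,0}
Hits: 7.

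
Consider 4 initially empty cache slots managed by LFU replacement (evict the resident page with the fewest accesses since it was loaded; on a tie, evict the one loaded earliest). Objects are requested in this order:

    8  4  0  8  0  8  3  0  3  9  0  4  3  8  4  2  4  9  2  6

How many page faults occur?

8 -> miss, frames [8]
4 -> miss, frames [8, 4]
0 -> miss, frames [8, 4, 0]
8 -> hit
0 -> hit
8 -> hit
3 -> miss, frames [8, 4, 0, 3]
0 -> hit
3 -> hit
9 -> miss, evict 4, frames [8, 0, 3, 9]
0 -> hit
4 -> miss, evict 9, frames [8, 0, 3, 4]
3 -> hit
8 -> hit
4 -> hit
2 -> miss, evict 4, frames [8, 0, 3, 2]
4 -> miss, evict 2, frames [8, 0, 3, 4]
9 -> miss, evict 4, frames [8, 0, 3, 9]
2 -> miss, evict 9, frames [8, 0, 3, 2]
6 -> miss, evict 2, frames [8, 0, 3, 6]
Page faults: 11.

11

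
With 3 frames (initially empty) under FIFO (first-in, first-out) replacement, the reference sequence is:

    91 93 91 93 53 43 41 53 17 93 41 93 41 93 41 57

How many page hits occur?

8

91: fault, frames {91}
93: fault, frames {91,93}
91: hit
93: hit
53: fault, frames {91,93,53}
43: fault, evict 91, frames {93,53,43}
41: fault, evict 93, frames {53,43,41}
53: hit
17: fault, evict 53, frames {43,41,17}
93: fault, evict 43, frames {41,17,93}
41: hit
93: hit
41: hit
93: hit
41: hit
57: fault, evict 41, frames {17,93,57}
Hits: 8.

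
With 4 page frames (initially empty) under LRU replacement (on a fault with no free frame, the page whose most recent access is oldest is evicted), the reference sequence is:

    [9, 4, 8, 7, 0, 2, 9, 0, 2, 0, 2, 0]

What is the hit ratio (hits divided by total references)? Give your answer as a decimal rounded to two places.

0.42

9 -> miss, frames {9}
4 -> miss, frames {9,4}
8 -> miss, frames {9,4,8}
7 -> miss, frames {9,4,8,7}
0 -> miss, evict 9, frames {4,8,7,0}
2 -> miss, evict 4, frames {8,7,0,2}
9 -> miss, evict 8, frames {7,0,2,9}
0 -> hit
2 -> hit
0 -> hit
2 -> hit
0 -> hit
Hits: 5 of 12 references → 5/12 = 0.4167.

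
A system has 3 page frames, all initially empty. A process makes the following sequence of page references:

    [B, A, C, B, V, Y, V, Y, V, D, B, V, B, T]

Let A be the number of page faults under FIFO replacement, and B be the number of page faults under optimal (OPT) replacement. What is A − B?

Under FIFO: F F F . F F . . . F F F . F → 9 faults.
Under OPT: F F F . F F . . . F . . . F → 7 faults.
A − B = 9 − 7 = 2.

2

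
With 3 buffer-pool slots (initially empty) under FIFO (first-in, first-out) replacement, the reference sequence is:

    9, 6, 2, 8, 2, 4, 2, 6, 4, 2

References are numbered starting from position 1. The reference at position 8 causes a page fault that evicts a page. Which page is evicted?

pos 1: 9: fault, frames (9)
pos 2: 6: fault, frames (9 6)
pos 3: 2: fault, frames (9 6 2)
pos 4: 8: fault, evict 9, frames (6 2 8)
pos 5: 2: hit
pos 6: 4: fault, evict 6, frames (2 8 4)
pos 7: 2: hit
pos 8: 6: fault, evict 2, frames (8 4 6)
At position 8, page 2 is evicted.

2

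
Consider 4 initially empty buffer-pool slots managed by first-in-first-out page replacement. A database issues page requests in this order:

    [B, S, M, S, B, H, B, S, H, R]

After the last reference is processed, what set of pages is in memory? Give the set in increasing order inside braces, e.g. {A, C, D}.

B → miss, frames (B)
S → miss, frames (B S)
M → miss, frames (B S M)
S → hit
B → hit
H → miss, frames (B S M H)
B → hit
S → hit
H → hit
R → miss, evict B, frames (S M H R)

{H, M, R, S}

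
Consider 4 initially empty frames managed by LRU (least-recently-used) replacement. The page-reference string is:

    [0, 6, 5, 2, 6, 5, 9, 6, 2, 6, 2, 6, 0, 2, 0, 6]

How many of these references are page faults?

0: miss, frames (0)
6: miss, frames (0 6)
5: miss, frames (0 6 5)
2: miss, frames (0 6 5 2)
6: hit
5: hit
9: miss, evict 0, frames (2 6 5 9)
6: hit
2: hit
6: hit
2: hit
6: hit
0: miss, evict 5, frames (9 2 6 0)
2: hit
0: hit
6: hit
Page faults: 6.

6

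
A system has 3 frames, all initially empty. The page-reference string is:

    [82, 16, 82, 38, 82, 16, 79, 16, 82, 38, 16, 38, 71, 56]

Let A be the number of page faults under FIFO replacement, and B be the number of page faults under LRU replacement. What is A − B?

Under FIFO: F F . F . . F . F . F F F F → 9 faults.
Under LRU: F F . F . . F . . F . . F F → 7 faults.
A − B = 9 − 7 = 2.

2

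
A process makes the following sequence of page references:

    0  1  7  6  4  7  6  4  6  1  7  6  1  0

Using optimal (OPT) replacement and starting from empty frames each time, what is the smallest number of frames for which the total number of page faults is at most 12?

f=1: 14 faults
f=2: 10 faults
f=3: 7 faults
f=4: 6 faults
f=5: 5 faults
Smallest f with faults ≤ 12 is 2.

2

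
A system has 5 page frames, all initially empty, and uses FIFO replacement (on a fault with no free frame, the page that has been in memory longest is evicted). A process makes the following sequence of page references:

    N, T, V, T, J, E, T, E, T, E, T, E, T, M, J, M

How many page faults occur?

N → fault, frames {N}
T → fault, frames {N,T}
V → fault, frames {N,T,V}
T → hit
J → fault, frames {N,T,V,J}
E → fault, frames {N,T,V,J,E}
T → hit
E → hit
T → hit
E → hit
T → hit
E → hit
T → hit
M → fault, evict N, frames {T,V,J,E,M}
J → hit
M → hit
Page faults: 6.

6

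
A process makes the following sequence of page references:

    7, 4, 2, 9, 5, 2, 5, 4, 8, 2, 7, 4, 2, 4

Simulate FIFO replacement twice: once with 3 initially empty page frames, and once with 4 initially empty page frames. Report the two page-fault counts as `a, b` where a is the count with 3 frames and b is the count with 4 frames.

10, 9

3 frames: F F F F F . . F F F F F . . → 10 faults.
4 frames: F F F F F . . . F . F F F . → 9 faults.
9 < 10: adding a frame reduced faults, as is typical.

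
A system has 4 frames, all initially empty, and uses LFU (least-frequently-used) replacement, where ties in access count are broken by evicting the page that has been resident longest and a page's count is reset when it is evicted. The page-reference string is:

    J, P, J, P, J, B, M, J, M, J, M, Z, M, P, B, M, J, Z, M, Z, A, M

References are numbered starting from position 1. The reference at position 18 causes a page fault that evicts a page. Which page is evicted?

pos 1: J: miss, frames (J)
pos 2: P: miss, frames (J P)
pos 3: J: hit
pos 4: P: hit
pos 5: J: hit
pos 6: B: miss, frames (J P B)
pos 7: M: miss, frames (J P B M)
pos 8: J: hit
pos 9: M: hit
pos 10: J: hit
pos 11: M: hit
pos 12: Z: miss, evict B, frames (J P M Z)
pos 13: M: hit
pos 14: P: hit
pos 15: B: miss, evict Z, frames (J P M B)
pos 16: M: hit
pos 17: J: hit
pos 18: Z: miss, evict B, frames (J P M Z)
At position 18, page B is evicted.

B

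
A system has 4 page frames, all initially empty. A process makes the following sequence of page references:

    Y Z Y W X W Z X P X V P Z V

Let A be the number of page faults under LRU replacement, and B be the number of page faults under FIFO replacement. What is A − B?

-1

Under LRU: F F . F F . . . F . F . . . → 6 faults.
Under FIFO: F F . F F . . . F . F . F . → 7 faults.
A − B = 6 − 7 = -1.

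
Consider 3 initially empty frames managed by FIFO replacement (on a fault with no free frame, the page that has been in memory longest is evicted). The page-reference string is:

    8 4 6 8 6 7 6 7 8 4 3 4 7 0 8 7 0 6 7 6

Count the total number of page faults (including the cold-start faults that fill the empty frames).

8 -> miss, frames [8]
4 -> miss, frames [8, 4]
6 -> miss, frames [8, 4, 6]
8 -> hit
6 -> hit
7 -> miss, evict 8, frames [4, 6, 7]
6 -> hit
7 -> hit
8 -> miss, evict 4, frames [6, 7, 8]
4 -> miss, evict 6, frames [7, 8, 4]
3 -> miss, evict 7, frames [8, 4, 3]
4 -> hit
7 -> miss, evict 8, frames [4, 3, 7]
0 -> miss, evict 4, frames [3, 7, 0]
8 -> miss, evict 3, frames [7, 0, 8]
7 -> hit
0 -> hit
6 -> miss, evict 7, frames [0, 8, 6]
7 -> miss, evict 0, frames [8, 6, 7]
6 -> hit
Page faults: 12.

12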